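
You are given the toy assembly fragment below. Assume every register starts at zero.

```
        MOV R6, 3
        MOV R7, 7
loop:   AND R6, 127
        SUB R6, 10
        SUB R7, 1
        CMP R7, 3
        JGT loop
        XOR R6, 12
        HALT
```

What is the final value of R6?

87

MOV R6, 3 → R6=3
MOV R7, 7 → R7=7
AND R6, 127 → R6=3&127=3
SUB R6, 10 → R6=3-10=-7
SUB R7, 1 → R7=7-1=6
CMP R7, 3  (cmp 6,3)
JGT loop: taken
AND R6, 127 → R6=(-7)&127=121
SUB R6, 10 → R6=121-10=111
SUB R7, 1 → R7=6-1=5
CMP R7, 3  (cmp 5,3)
JGT loop: taken
AND R6, 127 → R6=111&127=111
SUB R6, 10 → R6=111-10=101
SUB R7, 1 → R7=5-1=4
CMP R7, 3  (cmp 4,3)
JGT loop: taken
AND R6, 127 → R6=101&127=101
SUB R6, 10 → R6=101-10=91
SUB R7, 1 → R7=4-1=3
CMP R7, 3  (cmp 3,3)
JGT loop: not taken
XOR R6, 12 → R6=91^12=87
halt.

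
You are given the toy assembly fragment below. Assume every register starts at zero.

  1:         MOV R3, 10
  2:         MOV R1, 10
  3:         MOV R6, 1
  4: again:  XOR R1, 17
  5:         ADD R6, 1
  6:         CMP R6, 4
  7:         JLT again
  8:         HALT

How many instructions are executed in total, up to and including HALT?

after MOV R3, 10: R3=10
after MOV R1, 10: R1=10
after MOV R6, 1: R6=1
after XOR R1, 17: R1=10^17=27
after ADD R6, 1: R6=1+1=2
CMP R6, 4  (cmp 2,4)
JLT again: taken
after XOR R1, 17: R1=27^17=10
after ADD R6, 1: R6=2+1=3
CMP R6, 4  (cmp 3,4)
JLT again: taken
after XOR R1, 17: R1=10^17=27
after ADD R6, 1: R6=3+1=4
CMP R6, 4  (cmp 4,4)
JLT again: not taken
halt.
Total executed instructions: 16.

16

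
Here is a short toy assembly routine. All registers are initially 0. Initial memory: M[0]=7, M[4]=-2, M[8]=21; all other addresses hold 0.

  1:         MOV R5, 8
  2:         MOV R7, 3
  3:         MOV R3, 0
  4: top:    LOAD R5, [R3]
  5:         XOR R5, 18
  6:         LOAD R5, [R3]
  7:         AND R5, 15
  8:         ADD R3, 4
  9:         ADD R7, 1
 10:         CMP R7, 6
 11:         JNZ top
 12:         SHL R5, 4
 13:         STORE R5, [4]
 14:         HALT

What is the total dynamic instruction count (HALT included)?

after MOV R5, 8: R5=8
after MOV R7, 3: R7=3
after MOV R3, 0: R3=0
after LOAD R5, [R3]: R5=M[0]=7
after XOR R5, 18: R5=7^18=21
after LOAD R5, [R3]: R5=M[0]=7
after AND R5, 15: R5=7&15=7
after ADD R3, 4: R3=0+4=4
after ADD R7, 1: R7=3+1=4
CMP R7, 6  (cmp 4,6)
JNZ top: taken
after LOAD R5, [R3]: R5=M[4]=-2
after XOR R5, 18: R5=(-2)^18=-20
after LOAD R5, [R3]: R5=M[4]=-2
after AND R5, 15: R5=(-2)&15=14
after ADD R3, 4: R3=4+4=8
after ADD R7, 1: R7=4+1=5
CMP R7, 6  (cmp 5,6)
JNZ top: taken
after LOAD R5, [R3]: R5=M[8]=21
after XOR R5, 18: R5=21^18=7
after LOAD R5, [R3]: R5=M[8]=21
after AND R5, 15: R5=21&15=5
after ADD R3, 4: R3=8+4=12
after ADD R7, 1: R7=5+1=6
CMP R7, 6  (cmp 6,6)
JNZ top: not taken
after SHL R5, 4: R5=5<<4=80
STORE R5, [4] → M[4]=80
halt.
Total executed instructions: 30.

30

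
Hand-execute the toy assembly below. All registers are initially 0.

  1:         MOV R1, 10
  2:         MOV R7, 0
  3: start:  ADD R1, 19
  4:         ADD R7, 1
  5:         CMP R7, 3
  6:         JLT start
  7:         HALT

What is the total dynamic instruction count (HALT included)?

R1=10
R7=0
R1=10+19=29
R7=0+1=1
CMP R7, 3  (cmp 1,3)
JLT start: taken
R1=29+19=48
R7=1+1=2
CMP R7, 3  (cmp 2,3)
JLT start: taken
R1=48+19=67
R7=2+1=3
CMP R7, 3  (cmp 3,3)
JLT start: not taken
halt.
Total executed instructions: 15.

15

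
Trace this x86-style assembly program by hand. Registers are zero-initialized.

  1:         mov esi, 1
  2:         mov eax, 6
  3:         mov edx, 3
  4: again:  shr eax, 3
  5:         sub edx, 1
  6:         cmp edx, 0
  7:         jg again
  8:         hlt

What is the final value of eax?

0

esi=1
eax=6
edx=3
eax=6>>3=0
edx=3-1=2
cmp edx, 0  (cmp 2,0)
jg again: taken
eax=0>>3=0
edx=2-1=1
cmp edx, 0  (cmp 1,0)
jg again: taken
eax=0>>3=0
edx=1-1=0
cmp edx, 0  (cmp 0,0)
jg again: not taken
halt.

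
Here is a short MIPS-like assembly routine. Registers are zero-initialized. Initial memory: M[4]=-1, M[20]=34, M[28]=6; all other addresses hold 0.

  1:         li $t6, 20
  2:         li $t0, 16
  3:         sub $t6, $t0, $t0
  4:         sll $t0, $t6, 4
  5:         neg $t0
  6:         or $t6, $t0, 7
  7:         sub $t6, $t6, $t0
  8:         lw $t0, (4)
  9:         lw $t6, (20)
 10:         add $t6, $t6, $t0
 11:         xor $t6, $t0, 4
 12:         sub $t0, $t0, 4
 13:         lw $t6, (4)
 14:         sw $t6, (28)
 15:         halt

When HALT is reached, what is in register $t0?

-5

$t6=20
$t0=16
$t6=16-16=0
$t0=0<<4=0
$t0=-(0)=0
$t6=0|7=7
$t6=7-0=7
$t0=M[4]=-1
$t6=M[20]=34
$t6=34+(-1)=33
$t6=(-1)^4=-5
$t0=(-1)-4=-5
$t6=M[4]=-1
sw $t6, (28) → M[28]=-1
halt.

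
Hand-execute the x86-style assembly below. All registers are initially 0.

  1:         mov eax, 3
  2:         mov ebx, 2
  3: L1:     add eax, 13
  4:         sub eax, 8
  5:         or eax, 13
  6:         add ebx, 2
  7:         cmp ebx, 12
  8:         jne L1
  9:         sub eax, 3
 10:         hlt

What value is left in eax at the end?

74

eax=3
ebx=2
eax=3+13=16
eax=16-8=8
eax=8|13=13
ebx=2+2=4
cmp ebx, 12  (cmp 4,12)
jne L1: taken
eax=13+13=26
eax=26-8=18
eax=18|13=31
ebx=4+2=6
cmp ebx, 12  (cmp 6,12)
jne L1: taken
eax=31+13=44
eax=44-8=36
eax=36|13=45
ebx=6+2=8
cmp ebx, 12  (cmp 8,12)
jne L1: taken
eax=45+13=58
eax=58-8=50
eax=50|13=63
ebx=8+2=10
cmp ebx, 12  (cmp 10,12)
jne L1: taken
eax=63+13=76
eax=76-8=68
eax=68|13=77
ebx=10+2=12
cmp ebx, 12  (cmp 12,12)
jne L1: not taken
eax=77-3=74
halt.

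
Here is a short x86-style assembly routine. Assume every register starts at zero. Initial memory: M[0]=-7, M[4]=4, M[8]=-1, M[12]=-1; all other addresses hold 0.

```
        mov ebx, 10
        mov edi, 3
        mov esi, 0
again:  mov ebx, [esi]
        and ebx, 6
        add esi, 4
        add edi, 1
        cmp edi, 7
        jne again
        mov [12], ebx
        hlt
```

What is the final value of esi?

16

after mov ebx, 10: ebx=10
after mov edi, 3: edi=3
after mov esi, 0: esi=0
after mov ebx, [esi]: ebx=M[0]=-7
after and ebx, 6: ebx=(-7)&6=0
after add esi, 4: esi=0+4=4
after add edi, 1: edi=3+1=4
cmp edi, 7  (cmp 4,7)
jne again: taken
after mov ebx, [esi]: ebx=M[4]=4
after and ebx, 6: ebx=4&6=4
after add esi, 4: esi=4+4=8
after add edi, 1: edi=4+1=5
cmp edi, 7  (cmp 5,7)
jne again: taken
after mov ebx, [esi]: ebx=M[8]=-1
after and ebx, 6: ebx=(-1)&6=6
after add esi, 4: esi=8+4=12
after add edi, 1: edi=5+1=6
cmp edi, 7  (cmp 6,7)
jne again: taken
after mov ebx, [esi]: ebx=M[12]=-1
after and ebx, 6: ebx=(-1)&6=6
after add esi, 4: esi=12+4=16
after add edi, 1: edi=6+1=7
cmp edi, 7  (cmp 7,7)
jne again: not taken
mov [12], ebx → M[12]=6
halt.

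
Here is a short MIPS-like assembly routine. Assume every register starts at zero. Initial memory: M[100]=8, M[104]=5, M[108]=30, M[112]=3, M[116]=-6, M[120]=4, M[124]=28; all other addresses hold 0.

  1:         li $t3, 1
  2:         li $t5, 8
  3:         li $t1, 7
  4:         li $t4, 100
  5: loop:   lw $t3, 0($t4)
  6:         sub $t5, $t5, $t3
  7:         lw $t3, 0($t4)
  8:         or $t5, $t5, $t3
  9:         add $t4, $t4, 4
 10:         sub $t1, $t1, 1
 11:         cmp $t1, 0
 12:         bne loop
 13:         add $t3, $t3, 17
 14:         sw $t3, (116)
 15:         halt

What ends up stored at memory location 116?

45

after li $t3, 1: $t3=1
after li $t5, 8: $t5=8
after li $t1, 7: $t1=7
after li $t4, 100: $t4=100
after lw $t3, 0($t4): $t3=M[100]=8
after sub $t5, $t5, $t3: $t5=8-8=0
after lw $t3, 0($t4): $t3=M[100]=8
after or $t5, $t5, $t3: $t5=0|8=8
after add $t4, $t4, 4: $t4=100+4=104
after sub $t1, $t1, 1: $t1=7-1=6
cmp $t1, 0  (cmp 6,0)
bne loop: taken
after lw $t3, 0($t4): $t3=M[104]=5
after sub $t5, $t5, $t3: $t5=8-5=3
after lw $t3, 0($t4): $t3=M[104]=5
after or $t5, $t5, $t3: $t5=3|5=7
after add $t4, $t4, 4: $t4=104+4=108
after sub $t1, $t1, 1: $t1=6-1=5
cmp $t1, 0  (cmp 5,0)
bne loop: taken
after lw $t3, 0($t4): $t3=M[108]=30
after sub $t5, $t5, $t3: $t5=7-30=-23
after lw $t3, 0($t4): $t3=M[108]=30
after or $t5, $t5, $t3: $t5=(-23)|30=-1
after add $t4, $t4, 4: $t4=108+4=112
after sub $t1, $t1, 1: $t1=5-1=4
cmp $t1, 0  (cmp 4,0)
bne loop: taken
after lw $t3, 0($t4): $t3=M[112]=3
after sub $t5, $t5, $t3: $t5=(-1)-3=-4
after lw $t3, 0($t4): $t3=M[112]=3
after or $t5, $t5, $t3: $t5=(-4)|3=-1
after add $t4, $t4, 4: $t4=112+4=116
after sub $t1, $t1, 1: $t1=4-1=3
cmp $t1, 0  (cmp 3,0)
bne loop: taken
after lw $t3, 0($t4): $t3=M[116]=-6
after sub $t5, $t5, $t3: $t5=(-1)-(-6)=5
after lw $t3, 0($t4): $t3=M[116]=-6
after or $t5, $t5, $t3: $t5=5|(-6)=-1
after add $t4, $t4, 4: $t4=116+4=120
after sub $t1, $t1, 1: $t1=3-1=2
cmp $t1, 0  (cmp 2,0)
bne loop: taken
after lw $t3, 0($t4): $t3=M[120]=4
after sub $t5, $t5, $t3: $t5=(-1)-4=-5
after lw $t3, 0($t4): $t3=M[120]=4
after or $t5, $t5, $t3: $t5=(-5)|4=-1
after add $t4, $t4, 4: $t4=120+4=124
after sub $t1, $t1, 1: $t1=2-1=1
cmp $t1, 0  (cmp 1,0)
bne loop: taken
after lw $t3, 0($t4): $t3=M[124]=28
after sub $t5, $t5, $t3: $t5=(-1)-28=-29
after lw $t3, 0($t4): $t3=M[124]=28
after or $t5, $t5, $t3: $t5=(-29)|28=-1
after add $t4, $t4, 4: $t4=124+4=128
after sub $t1, $t1, 1: $t1=1-1=0
cmp $t1, 0  (cmp 0,0)
bne loop: not taken
after add $t3, $t3, 17: $t3=28+17=45
sw $t3, (116) → M[116]=45
halt.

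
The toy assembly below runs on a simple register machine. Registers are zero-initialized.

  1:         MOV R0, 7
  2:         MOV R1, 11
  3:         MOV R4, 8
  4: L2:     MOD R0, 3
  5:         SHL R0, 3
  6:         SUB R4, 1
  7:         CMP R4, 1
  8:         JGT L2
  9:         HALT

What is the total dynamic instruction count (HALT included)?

MOV R0, 7 → R0=7
MOV R1, 11 → R1=11
MOV R4, 8 → R4=8
MOD R0, 3 → R0=7%3=1
SHL R0, 3 → R0=1<<3=8
SUB R4, 1 → R4=8-1=7
CMP R4, 1  (cmp 7,1)
JGT L2: taken
MOD R0, 3 → R0=8%3=2
SHL R0, 3 → R0=2<<3=16
SUB R4, 1 → R4=7-1=6
CMP R4, 1  (cmp 6,1)
JGT L2: taken
MOD R0, 3 → R0=16%3=1
SHL R0, 3 → R0=1<<3=8
SUB R4, 1 → R4=6-1=5
CMP R4, 1  (cmp 5,1)
JGT L2: taken
MOD R0, 3 → R0=8%3=2
SHL R0, 3 → R0=2<<3=16
SUB R4, 1 → R4=5-1=4
CMP R4, 1  (cmp 4,1)
JGT L2: taken
MOD R0, 3 → R0=16%3=1
SHL R0, 3 → R0=1<<3=8
SUB R4, 1 → R4=4-1=3
CMP R4, 1  (cmp 3,1)
JGT L2: taken
MOD R0, 3 → R0=8%3=2
SHL R0, 3 → R0=2<<3=16
SUB R4, 1 → R4=3-1=2
CMP R4, 1  (cmp 2,1)
JGT L2: taken
MOD R0, 3 → R0=16%3=1
SHL R0, 3 → R0=1<<3=8
SUB R4, 1 → R4=2-1=1
CMP R4, 1  (cmp 1,1)
JGT L2: not taken
halt.
Total executed instructions: 39.

39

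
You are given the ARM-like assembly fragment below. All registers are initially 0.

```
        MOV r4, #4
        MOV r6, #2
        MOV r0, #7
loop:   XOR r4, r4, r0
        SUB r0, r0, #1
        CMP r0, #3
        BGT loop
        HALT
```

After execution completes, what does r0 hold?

MOV r4, #4 → r4=4
MOV r6, #2 → r6=2
MOV r0, #7 → r0=7
XOR r4, r4, r0 → r4=4^7=3
SUB r0, r0, #1 → r0=7-1=6
CMP r0, #3  (cmp 6,3)
BGT loop: taken
XOR r4, r4, r0 → r4=3^6=5
SUB r0, r0, #1 → r0=6-1=5
CMP r0, #3  (cmp 5,3)
BGT loop: taken
XOR r4, r4, r0 → r4=5^5=0
SUB r0, r0, #1 → r0=5-1=4
CMP r0, #3  (cmp 4,3)
BGT loop: taken
XOR r4, r4, r0 → r4=0^4=4
SUB r0, r0, #1 → r0=4-1=3
CMP r0, #3  (cmp 3,3)
BGT loop: not taken
halt.

3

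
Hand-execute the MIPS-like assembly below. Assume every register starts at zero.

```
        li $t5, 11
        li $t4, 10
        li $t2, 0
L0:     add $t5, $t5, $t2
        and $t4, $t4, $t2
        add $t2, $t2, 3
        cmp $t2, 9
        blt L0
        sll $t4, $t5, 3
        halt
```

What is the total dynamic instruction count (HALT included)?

li $t5, 11 → $t5=11
li $t4, 10 → $t4=10
li $t2, 0 → $t2=0
add $t5, $t5, $t2 → $t5=11+0=11
and $t4, $t4, $t2 → $t4=10&0=0
add $t2, $t2, 3 → $t2=0+3=3
cmp $t2, 9  (cmp 3,9)
blt L0: taken
add $t5, $t5, $t2 → $t5=11+3=14
and $t4, $t4, $t2 → $t4=0&3=0
add $t2, $t2, 3 → $t2=3+3=6
cmp $t2, 9  (cmp 6,9)
blt L0: taken
add $t5, $t5, $t2 → $t5=14+6=20
and $t4, $t4, $t2 → $t4=0&6=0
add $t2, $t2, 3 → $t2=6+3=9
cmp $t2, 9  (cmp 9,9)
blt L0: not taken
sll $t4, $t5, 3 → $t4=20<<3=160
halt.
Total executed instructions: 20.

20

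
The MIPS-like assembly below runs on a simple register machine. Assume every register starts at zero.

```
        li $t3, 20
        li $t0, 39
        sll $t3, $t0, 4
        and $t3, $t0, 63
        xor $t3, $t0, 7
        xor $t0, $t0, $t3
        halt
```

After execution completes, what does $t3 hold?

$t3=20
$t0=39
$t3=39<<4=624
$t3=39&63=39
$t3=39^7=32
$t0=39^32=7
halt.

32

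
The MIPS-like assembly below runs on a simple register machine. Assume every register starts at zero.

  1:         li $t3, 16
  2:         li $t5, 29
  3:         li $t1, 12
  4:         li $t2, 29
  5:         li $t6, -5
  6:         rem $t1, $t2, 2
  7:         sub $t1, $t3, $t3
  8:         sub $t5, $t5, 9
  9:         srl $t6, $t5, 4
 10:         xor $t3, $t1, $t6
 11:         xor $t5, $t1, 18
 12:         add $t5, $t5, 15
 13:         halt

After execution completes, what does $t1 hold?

$t3=16
$t5=29
$t1=12
$t2=29
$t6=-5
$t1=29%2=1
$t1=16-16=0
$t5=29-9=20
$t6=20>>4=1
$t3=0^1=1
$t5=0^18=18
$t5=18+15=33
halt.

0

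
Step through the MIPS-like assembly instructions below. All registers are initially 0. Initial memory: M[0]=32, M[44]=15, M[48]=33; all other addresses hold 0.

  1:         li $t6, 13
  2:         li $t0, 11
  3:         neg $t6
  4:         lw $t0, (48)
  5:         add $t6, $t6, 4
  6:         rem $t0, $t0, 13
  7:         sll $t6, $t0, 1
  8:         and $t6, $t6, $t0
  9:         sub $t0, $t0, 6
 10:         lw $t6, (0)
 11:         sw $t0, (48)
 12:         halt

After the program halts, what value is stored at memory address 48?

1

$t6=13
$t0=11
$t6=-(13)=-13
$t0=M[48]=33
$t6=(-13)+4=-9
$t0=33%13=7
$t6=7<<1=14
$t6=14&7=6
$t0=7-6=1
$t6=M[0]=32
sw $t0, (48) → M[48]=1
halt.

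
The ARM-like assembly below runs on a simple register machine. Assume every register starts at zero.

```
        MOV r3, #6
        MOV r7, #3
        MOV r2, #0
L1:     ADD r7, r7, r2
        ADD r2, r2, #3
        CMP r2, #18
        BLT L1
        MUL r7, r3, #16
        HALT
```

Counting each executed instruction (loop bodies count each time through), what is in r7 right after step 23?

MOV r3, #6 → r3=6
MOV r7, #3 → r7=3
MOV r2, #0 → r2=0
ADD r7, r7, r2 → r7=3+0=3
ADD r2, r2, #3 → r2=0+3=3
CMP r2, #18  (cmp 3,18)
BLT L1: taken
ADD r7, r7, r2 → r7=3+3=6
ADD r2, r2, #3 → r2=3+3=6
CMP r2, #18  (cmp 6,18)
BLT L1: taken
ADD r7, r7, r2 → r7=6+6=12
ADD r2, r2, #3 → r2=6+3=9
CMP r2, #18  (cmp 9,18)
BLT L1: taken
ADD r7, r7, r2 → r7=12+9=21
ADD r2, r2, #3 → r2=9+3=12
CMP r2, #18  (cmp 12,18)
BLT L1: taken
ADD r7, r7, r2 → r7=21+12=33
ADD r2, r2, #3 → r2=12+3=15
CMP r2, #18  (cmp 15,18)
BLT L1: taken
After step 23: r7 = 33.

33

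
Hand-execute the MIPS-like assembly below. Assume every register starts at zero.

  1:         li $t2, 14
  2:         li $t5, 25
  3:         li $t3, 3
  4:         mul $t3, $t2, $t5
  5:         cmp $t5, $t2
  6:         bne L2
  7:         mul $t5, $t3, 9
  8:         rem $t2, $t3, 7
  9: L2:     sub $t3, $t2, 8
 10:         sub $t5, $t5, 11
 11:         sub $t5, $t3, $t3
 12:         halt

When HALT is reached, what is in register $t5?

0

$t2=14
$t5=25
$t3=3
$t3=14*25=350
cmp $t5, $t2  (cmp 25,14)
bne L2: taken
$t3=14-8=6
$t5=25-11=14
$t5=6-6=0
halt.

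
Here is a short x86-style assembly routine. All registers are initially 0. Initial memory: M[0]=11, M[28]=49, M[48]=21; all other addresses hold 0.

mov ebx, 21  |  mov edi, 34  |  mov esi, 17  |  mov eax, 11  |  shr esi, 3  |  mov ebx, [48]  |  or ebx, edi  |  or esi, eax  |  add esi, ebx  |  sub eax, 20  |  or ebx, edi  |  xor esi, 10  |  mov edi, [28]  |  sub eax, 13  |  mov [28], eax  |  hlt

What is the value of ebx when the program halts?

after mov ebx, 21: ebx=21
after mov edi, 34: edi=34
after mov esi, 17: esi=17
after mov eax, 11: eax=11
after shr esi, 3: esi=17>>3=2
after mov ebx, [48]: ebx=M[48]=21
after or ebx, edi: ebx=21|34=55
after or esi, eax: esi=2|11=11
after add esi, ebx: esi=11+55=66
after sub eax, 20: eax=11-20=-9
after or ebx, edi: ebx=55|34=55
after xor esi, 10: esi=66^10=72
after mov edi, [28]: edi=M[28]=49
after sub eax, 13: eax=(-9)-13=-22
mov [28], eax → M[28]=-22
halt.

55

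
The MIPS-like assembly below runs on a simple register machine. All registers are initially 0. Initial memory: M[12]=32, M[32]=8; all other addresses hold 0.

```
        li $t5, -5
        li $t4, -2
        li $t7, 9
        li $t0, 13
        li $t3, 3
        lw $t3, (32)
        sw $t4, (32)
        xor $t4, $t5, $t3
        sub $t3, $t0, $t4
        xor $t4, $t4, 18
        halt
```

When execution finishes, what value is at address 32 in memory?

-2

$t5=-5
$t4=-2
$t7=9
$t0=13
$t3=3
$t3=M[32]=8
sw $t4, (32) → M[32]=-2
$t4=(-5)^8=-13
$t3=13-(-13)=26
$t4=(-13)^18=-31
halt.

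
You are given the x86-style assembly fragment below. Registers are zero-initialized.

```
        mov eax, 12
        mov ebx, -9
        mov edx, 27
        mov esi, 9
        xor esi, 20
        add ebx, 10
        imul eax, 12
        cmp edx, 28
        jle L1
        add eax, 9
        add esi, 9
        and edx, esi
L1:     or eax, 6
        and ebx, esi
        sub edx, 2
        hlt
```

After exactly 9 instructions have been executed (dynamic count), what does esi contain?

mov eax, 12 → eax=12
mov ebx, -9 → ebx=-9
mov edx, 27 → edx=27
mov esi, 9 → esi=9
xor esi, 20 → esi=9^20=29
add ebx, 10 → ebx=(-9)+10=1
imul eax, 12 → eax=12*12=144
cmp edx, 28  (cmp 27,28)
jle L1: taken
After step 9: esi = 29.

29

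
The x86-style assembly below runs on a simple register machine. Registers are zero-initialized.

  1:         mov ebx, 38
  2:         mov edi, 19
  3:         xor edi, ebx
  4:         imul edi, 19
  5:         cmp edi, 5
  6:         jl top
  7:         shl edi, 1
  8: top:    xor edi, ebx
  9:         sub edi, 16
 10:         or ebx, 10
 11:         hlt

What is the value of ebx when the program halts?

46

mov ebx, 38 → ebx=38
mov edi, 19 → edi=19
xor edi, ebx → edi=19^38=53
imul edi, 19 → edi=53*19=1007
cmp edi, 5  (cmp 1007,5)
jl top: not taken
shl edi, 1 → edi=1007<<1=2014
xor edi, ebx → edi=2014^38=2040
sub edi, 16 → edi=2040-16=2024
or ebx, 10 → ebx=38|10=46
halt.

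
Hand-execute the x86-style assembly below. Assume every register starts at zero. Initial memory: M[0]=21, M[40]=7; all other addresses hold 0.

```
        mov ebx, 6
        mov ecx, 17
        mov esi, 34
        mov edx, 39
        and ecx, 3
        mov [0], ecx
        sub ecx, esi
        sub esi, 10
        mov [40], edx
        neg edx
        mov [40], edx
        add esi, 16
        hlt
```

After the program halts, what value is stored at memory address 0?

ebx=6
ecx=17
esi=34
edx=39
ecx=17&3=1
mov [0], ecx → M[0]=1
ecx=1-34=-33
esi=34-10=24
mov [40], edx → M[40]=39
edx=-(39)=-39
mov [40], edx → M[40]=-39
esi=24+16=40
halt.

1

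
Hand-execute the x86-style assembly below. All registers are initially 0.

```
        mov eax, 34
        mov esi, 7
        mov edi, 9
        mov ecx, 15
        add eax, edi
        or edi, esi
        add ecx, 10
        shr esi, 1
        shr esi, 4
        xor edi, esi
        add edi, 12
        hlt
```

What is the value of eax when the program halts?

eax=34
esi=7
edi=9
ecx=15
eax=34+9=43
edi=9|7=15
ecx=15+10=25
esi=7>>1=3
esi=3>>4=0
edi=15^0=15
edi=15+12=27
halt.

43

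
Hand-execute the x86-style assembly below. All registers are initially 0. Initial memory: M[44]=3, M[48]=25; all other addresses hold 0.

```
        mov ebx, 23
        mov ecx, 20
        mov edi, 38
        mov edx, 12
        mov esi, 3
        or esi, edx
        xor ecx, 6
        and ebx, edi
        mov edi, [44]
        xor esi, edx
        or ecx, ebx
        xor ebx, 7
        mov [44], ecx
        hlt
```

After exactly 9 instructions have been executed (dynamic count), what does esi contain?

mov ebx, 23 → ebx=23
mov ecx, 20 → ecx=20
mov edi, 38 → edi=38
mov edx, 12 → edx=12
mov esi, 3 → esi=3
or esi, edx → esi=3|12=15
xor ecx, 6 → ecx=20^6=18
and ebx, edi → ebx=23&38=6
mov edi, [44] → edi=M[44]=3
After step 9: esi = 15.

15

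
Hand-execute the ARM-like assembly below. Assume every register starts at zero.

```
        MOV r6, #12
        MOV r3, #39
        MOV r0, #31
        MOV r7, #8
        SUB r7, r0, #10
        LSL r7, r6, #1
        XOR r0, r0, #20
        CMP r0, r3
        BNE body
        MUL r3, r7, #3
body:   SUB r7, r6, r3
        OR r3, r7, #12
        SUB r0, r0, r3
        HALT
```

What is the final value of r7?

MOV r6, #12 → r6=12
MOV r3, #39 → r3=39
MOV r0, #31 → r0=31
MOV r7, #8 → r7=8
SUB r7, r0, #10 → r7=31-10=21
LSL r7, r6, #1 → r7=12<<1=24
XOR r0, r0, #20 → r0=31^20=11
CMP r0, r3  (cmp 11,39)
BNE body: taken
SUB r7, r6, r3 → r7=12-39=-27
OR r3, r7, #12 → r3=(-27)|12=-19
SUB r0, r0, r3 → r0=11-(-19)=30
halt.

-27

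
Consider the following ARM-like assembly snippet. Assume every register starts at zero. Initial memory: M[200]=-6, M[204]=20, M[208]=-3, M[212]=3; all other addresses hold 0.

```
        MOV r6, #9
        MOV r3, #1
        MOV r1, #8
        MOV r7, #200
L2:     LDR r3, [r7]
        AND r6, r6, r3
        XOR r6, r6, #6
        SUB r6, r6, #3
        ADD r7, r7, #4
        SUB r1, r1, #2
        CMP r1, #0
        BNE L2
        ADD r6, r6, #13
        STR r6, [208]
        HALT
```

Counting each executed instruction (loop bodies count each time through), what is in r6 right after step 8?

after MOV r6, #9: r6=9
after MOV r3, #1: r3=1
after MOV r1, #8: r1=8
after MOV r7, #200: r7=200
after LDR r3, [r7]: r3=M[200]=-6
after AND r6, r6, r3: r6=9&(-6)=8
after XOR r6, r6, #6: r6=8^6=14
after SUB r6, r6, #3: r6=14-3=11
After step 8: r6 = 11.

11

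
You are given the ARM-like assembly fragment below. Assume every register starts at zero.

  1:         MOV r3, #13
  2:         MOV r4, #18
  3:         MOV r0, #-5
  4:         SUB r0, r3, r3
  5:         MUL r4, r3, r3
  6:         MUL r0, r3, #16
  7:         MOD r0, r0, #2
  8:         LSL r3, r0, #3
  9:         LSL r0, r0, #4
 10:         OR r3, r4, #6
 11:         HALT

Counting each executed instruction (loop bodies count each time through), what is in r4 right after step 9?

after MOV r3, #13: r3=13
after MOV r4, #18: r4=18
after MOV r0, #-5: r0=-5
after SUB r0, r3, r3: r0=13-13=0
after MUL r4, r3, r3: r4=13*13=169
after MUL r0, r3, #16: r0=13*16=208
after MOD r0, r0, #2: r0=208%2=0
after LSL r3, r0, #3: r3=0<<3=0
after LSL r0, r0, #4: r0=0<<4=0
After step 9: r4 = 169.

169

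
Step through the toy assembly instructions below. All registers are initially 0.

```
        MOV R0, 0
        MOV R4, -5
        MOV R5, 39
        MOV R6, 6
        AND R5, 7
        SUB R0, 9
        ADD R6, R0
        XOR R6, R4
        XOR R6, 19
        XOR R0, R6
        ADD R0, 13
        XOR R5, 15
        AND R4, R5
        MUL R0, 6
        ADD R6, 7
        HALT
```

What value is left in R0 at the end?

R0=0
R4=-5
R5=39
R6=6
R5=39&7=7
R0=0-9=-9
R6=6+(-9)=-3
R6=(-3)^(-5)=6
R6=6^19=21
R0=(-9)^21=-30
R0=(-30)+13=-17
R5=7^15=8
R4=(-5)&8=8
R0=(-17)*6=-102
R6=21+7=28
halt.

-102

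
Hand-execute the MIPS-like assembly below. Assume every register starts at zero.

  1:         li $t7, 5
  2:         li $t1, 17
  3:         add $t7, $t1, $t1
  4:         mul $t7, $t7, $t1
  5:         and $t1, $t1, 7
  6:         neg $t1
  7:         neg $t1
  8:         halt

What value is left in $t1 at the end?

1

after li $t7, 5: $t7=5
after li $t1, 17: $t1=17
after add $t7, $t1, $t1: $t7=17+17=34
after mul $t7, $t7, $t1: $t7=34*17=578
after and $t1, $t1, 7: $t1=17&7=1
after neg $t1: $t1=-(1)=-1
after neg $t1: $t1=-(-1)=1
halt.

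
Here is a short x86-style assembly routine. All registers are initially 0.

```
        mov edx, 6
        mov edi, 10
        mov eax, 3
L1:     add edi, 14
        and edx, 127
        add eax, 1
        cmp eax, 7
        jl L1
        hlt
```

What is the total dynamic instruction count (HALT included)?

after mov edx, 6: edx=6
after mov edi, 10: edi=10
after mov eax, 3: eax=3
after add edi, 14: edi=10+14=24
after and edx, 127: edx=6&127=6
after add eax, 1: eax=3+1=4
cmp eax, 7  (cmp 4,7)
jl L1: taken
after add edi, 14: edi=24+14=38
after and edx, 127: edx=6&127=6
after add eax, 1: eax=4+1=5
cmp eax, 7  (cmp 5,7)
jl L1: taken
after add edi, 14: edi=38+14=52
after and edx, 127: edx=6&127=6
after add eax, 1: eax=5+1=6
cmp eax, 7  (cmp 6,7)
jl L1: taken
after add edi, 14: edi=52+14=66
after and edx, 127: edx=6&127=6
after add eax, 1: eax=6+1=7
cmp eax, 7  (cmp 7,7)
jl L1: not taken
halt.
Total executed instructions: 24.

24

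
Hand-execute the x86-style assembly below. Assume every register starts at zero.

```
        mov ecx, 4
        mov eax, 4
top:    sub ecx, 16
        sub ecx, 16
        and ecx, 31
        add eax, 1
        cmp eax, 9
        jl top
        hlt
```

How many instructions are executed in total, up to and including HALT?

ecx=4
eax=4
ecx=4-16=-12
ecx=(-12)-16=-28
ecx=(-28)&31=4
eax=4+1=5
cmp eax, 9  (cmp 5,9)
jl top: taken
ecx=4-16=-12
ecx=(-12)-16=-28
ecx=(-28)&31=4
eax=5+1=6
cmp eax, 9  (cmp 6,9)
jl top: taken
ecx=4-16=-12
ecx=(-12)-16=-28
ecx=(-28)&31=4
eax=6+1=7
cmp eax, 9  (cmp 7,9)
jl top: taken
ecx=4-16=-12
ecx=(-12)-16=-28
ecx=(-28)&31=4
eax=7+1=8
cmp eax, 9  (cmp 8,9)
jl top: taken
ecx=4-16=-12
ecx=(-12)-16=-28
ecx=(-28)&31=4
eax=8+1=9
cmp eax, 9  (cmp 9,9)
jl top: not taken
halt.
Total executed instructions: 33.

33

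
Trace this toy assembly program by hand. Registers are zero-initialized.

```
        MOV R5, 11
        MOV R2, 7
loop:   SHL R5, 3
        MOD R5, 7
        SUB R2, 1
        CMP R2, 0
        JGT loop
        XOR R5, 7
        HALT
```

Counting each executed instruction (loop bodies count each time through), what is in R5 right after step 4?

MOV R5, 11 → R5=11
MOV R2, 7 → R2=7
SHL R5, 3 → R5=11<<3=88
MOD R5, 7 → R5=88%7=4
After step 4: R5 = 4.

4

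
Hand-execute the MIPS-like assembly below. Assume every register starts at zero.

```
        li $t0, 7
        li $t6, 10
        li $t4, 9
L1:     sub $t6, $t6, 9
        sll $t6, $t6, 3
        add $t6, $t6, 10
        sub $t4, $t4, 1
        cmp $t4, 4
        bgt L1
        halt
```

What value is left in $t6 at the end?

li $t0, 7 → $t0=7
li $t6, 10 → $t6=10
li $t4, 9 → $t4=9
sub $t6, $t6, 9 → $t6=10-9=1
sll $t6, $t6, 3 → $t6=1<<3=8
add $t6, $t6, 10 → $t6=8+10=18
sub $t4, $t4, 1 → $t4=9-1=8
cmp $t4, 4  (cmp 8,4)
bgt L1: taken
sub $t6, $t6, 9 → $t6=18-9=9
sll $t6, $t6, 3 → $t6=9<<3=72
add $t6, $t6, 10 → $t6=72+10=82
sub $t4, $t4, 1 → $t4=8-1=7
cmp $t4, 4  (cmp 7,4)
bgt L1: taken
sub $t6, $t6, 9 → $t6=82-9=73
sll $t6, $t6, 3 → $t6=73<<3=584
add $t6, $t6, 10 → $t6=584+10=594
sub $t4, $t4, 1 → $t4=7-1=6
cmp $t4, 4  (cmp 6,4)
bgt L1: taken
sub $t6, $t6, 9 → $t6=594-9=585
sll $t6, $t6, 3 → $t6=585<<3=4680
add $t6, $t6, 10 → $t6=4680+10=4690
sub $t4, $t4, 1 → $t4=6-1=5
cmp $t4, 4  (cmp 5,4)
bgt L1: taken
sub $t6, $t6, 9 → $t6=4690-9=4681
sll $t6, $t6, 3 → $t6=4681<<3=37448
add $t6, $t6, 10 → $t6=37448+10=37458
sub $t4, $t4, 1 → $t4=5-1=4
cmp $t4, 4  (cmp 4,4)
bgt L1: not taken
halt.

37458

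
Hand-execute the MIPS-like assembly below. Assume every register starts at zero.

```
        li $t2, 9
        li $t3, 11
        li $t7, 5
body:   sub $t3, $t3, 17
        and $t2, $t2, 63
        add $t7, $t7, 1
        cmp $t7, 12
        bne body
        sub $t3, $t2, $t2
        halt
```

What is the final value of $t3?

$t2=9
$t3=11
$t7=5
$t3=11-17=-6
$t2=9&63=9
$t7=5+1=6
cmp $t7, 12  (cmp 6,12)
bne body: taken
$t3=(-6)-17=-23
$t2=9&63=9
$t7=6+1=7
cmp $t7, 12  (cmp 7,12)
bne body: taken
$t3=(-23)-17=-40
$t2=9&63=9
$t7=7+1=8
cmp $t7, 12  (cmp 8,12)
bne body: taken
$t3=(-40)-17=-57
$t2=9&63=9
$t7=8+1=9
cmp $t7, 12  (cmp 9,12)
bne body: taken
$t3=(-57)-17=-74
$t2=9&63=9
$t7=9+1=10
cmp $t7, 12  (cmp 10,12)
bne body: taken
$t3=(-74)-17=-91
$t2=9&63=9
$t7=10+1=11
cmp $t7, 12  (cmp 11,12)
bne body: taken
$t3=(-91)-17=-108
$t2=9&63=9
$t7=11+1=12
cmp $t7, 12  (cmp 12,12)
bne body: not taken
$t3=9-9=0
halt.

0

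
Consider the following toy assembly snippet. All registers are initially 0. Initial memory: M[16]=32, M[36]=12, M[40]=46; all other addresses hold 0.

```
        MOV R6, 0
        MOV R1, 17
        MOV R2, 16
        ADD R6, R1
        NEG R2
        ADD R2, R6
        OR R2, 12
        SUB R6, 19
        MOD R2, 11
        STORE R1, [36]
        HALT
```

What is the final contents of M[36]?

after MOV R6, 0: R6=0
after MOV R1, 17: R1=17
after MOV R2, 16: R2=16
after ADD R6, R1: R6=0+17=17
after NEG R2: R2=-(16)=-16
after ADD R2, R6: R2=(-16)+17=1
after OR R2, 12: R2=1|12=13
after SUB R6, 19: R6=17-19=-2
after MOD R2, 11: R2=13%11=2
STORE R1, [36] → M[36]=17
halt.

17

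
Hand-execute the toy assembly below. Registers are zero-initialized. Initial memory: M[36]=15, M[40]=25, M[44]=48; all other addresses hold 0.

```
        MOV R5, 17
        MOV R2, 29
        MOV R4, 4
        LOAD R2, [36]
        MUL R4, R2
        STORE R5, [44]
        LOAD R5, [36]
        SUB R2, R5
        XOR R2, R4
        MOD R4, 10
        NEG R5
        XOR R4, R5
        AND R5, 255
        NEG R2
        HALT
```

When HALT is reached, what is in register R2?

MOV R5, 17 → R5=17
MOV R2, 29 → R2=29
MOV R4, 4 → R4=4
LOAD R2, [36] → R2=M[36]=15
MUL R4, R2 → R4=4*15=60
STORE R5, [44] → M[44]=17
LOAD R5, [36] → R5=M[36]=15
SUB R2, R5 → R2=15-15=0
XOR R2, R4 → R2=0^60=60
MOD R4, 10 → R4=60%10=0
NEG R5 → R5=-(15)=-15
XOR R4, R5 → R4=0^(-15)=-15
AND R5, 255 → R5=(-15)&255=241
NEG R2 → R2=-(60)=-60
halt.

-60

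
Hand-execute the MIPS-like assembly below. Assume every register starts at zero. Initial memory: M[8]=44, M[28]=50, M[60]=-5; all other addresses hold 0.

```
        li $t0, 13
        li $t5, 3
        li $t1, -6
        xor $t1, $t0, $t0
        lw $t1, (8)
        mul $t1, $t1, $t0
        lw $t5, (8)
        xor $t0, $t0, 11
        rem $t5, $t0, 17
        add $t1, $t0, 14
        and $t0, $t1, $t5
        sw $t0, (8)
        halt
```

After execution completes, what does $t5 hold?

li $t0, 13 → $t0=13
li $t5, 3 → $t5=3
li $t1, -6 → $t1=-6
xor $t1, $t0, $t0 → $t1=13^13=0
lw $t1, (8) → $t1=M[8]=44
mul $t1, $t1, $t0 → $t1=44*13=572
lw $t5, (8) → $t5=M[8]=44
xor $t0, $t0, 11 → $t0=13^11=6
rem $t5, $t0, 17 → $t5=6%17=6
add $t1, $t0, 14 → $t1=6+14=20
and $t0, $t1, $t5 → $t0=20&6=4
sw $t0, (8) → M[8]=4
halt.

6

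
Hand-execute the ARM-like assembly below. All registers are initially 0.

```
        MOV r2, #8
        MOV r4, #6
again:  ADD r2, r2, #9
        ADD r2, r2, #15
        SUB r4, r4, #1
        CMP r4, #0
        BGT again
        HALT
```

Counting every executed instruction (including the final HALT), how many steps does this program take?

33

after MOV r2, #8: r2=8
after MOV r4, #6: r4=6
after ADD r2, r2, #9: r2=8+9=17
after ADD r2, r2, #15: r2=17+15=32
after SUB r4, r4, #1: r4=6-1=5
CMP r4, #0  (cmp 5,0)
BGT again: taken
after ADD r2, r2, #9: r2=32+9=41
after ADD r2, r2, #15: r2=41+15=56
after SUB r4, r4, #1: r4=5-1=4
CMP r4, #0  (cmp 4,0)
BGT again: taken
after ADD r2, r2, #9: r2=56+9=65
after ADD r2, r2, #15: r2=65+15=80
after SUB r4, r4, #1: r4=4-1=3
CMP r4, #0  (cmp 3,0)
BGT again: taken
after ADD r2, r2, #9: r2=80+9=89
after ADD r2, r2, #15: r2=89+15=104
after SUB r4, r4, #1: r4=3-1=2
CMP r4, #0  (cmp 2,0)
BGT again: taken
after ADD r2, r2, #9: r2=104+9=113
after ADD r2, r2, #15: r2=113+15=128
after SUB r4, r4, #1: r4=2-1=1
CMP r4, #0  (cmp 1,0)
BGT again: taken
after ADD r2, r2, #9: r2=128+9=137
after ADD r2, r2, #15: r2=137+15=152
after SUB r4, r4, #1: r4=1-1=0
CMP r4, #0  (cmp 0,0)
BGT again: not taken
halt.
Total executed instructions: 33.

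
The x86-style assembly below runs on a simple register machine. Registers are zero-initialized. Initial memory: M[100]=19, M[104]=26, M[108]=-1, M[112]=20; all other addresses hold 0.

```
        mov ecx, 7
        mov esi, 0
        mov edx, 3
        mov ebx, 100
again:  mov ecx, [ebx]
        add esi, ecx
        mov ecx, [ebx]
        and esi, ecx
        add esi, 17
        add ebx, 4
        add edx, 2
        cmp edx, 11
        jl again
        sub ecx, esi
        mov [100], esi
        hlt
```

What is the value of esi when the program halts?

21

mov ecx, 7 → ecx=7
mov esi, 0 → esi=0
mov edx, 3 → edx=3
mov ebx, 100 → ebx=100
mov ecx, [ebx] → ecx=M[100]=19
add esi, ecx → esi=0+19=19
mov ecx, [ebx] → ecx=M[100]=19
and esi, ecx → esi=19&19=19
add esi, 17 → esi=19+17=36
add ebx, 4 → ebx=100+4=104
add edx, 2 → edx=3+2=5
cmp edx, 11  (cmp 5,11)
jl again: taken
mov ecx, [ebx] → ecx=M[104]=26
add esi, ecx → esi=36+26=62
mov ecx, [ebx] → ecx=M[104]=26
and esi, ecx → esi=62&26=26
add esi, 17 → esi=26+17=43
add ebx, 4 → ebx=104+4=108
add edx, 2 → edx=5+2=7
cmp edx, 11  (cmp 7,11)
jl again: taken
mov ecx, [ebx] → ecx=M[108]=-1
add esi, ecx → esi=43+(-1)=42
mov ecx, [ebx] → ecx=M[108]=-1
and esi, ecx → esi=42&(-1)=42
add esi, 17 → esi=42+17=59
add ebx, 4 → ebx=108+4=112
add edx, 2 → edx=7+2=9
cmp edx, 11  (cmp 9,11)
jl again: taken
mov ecx, [ebx] → ecx=M[112]=20
add esi, ecx → esi=59+20=79
mov ecx, [ebx] → ecx=M[112]=20
and esi, ecx → esi=79&20=4
add esi, 17 → esi=4+17=21
add ebx, 4 → ebx=112+4=116
add edx, 2 → edx=9+2=11
cmp edx, 11  (cmp 11,11)
jl again: not taken
sub ecx, esi → ecx=20-21=-1
mov [100], esi → M[100]=21
halt.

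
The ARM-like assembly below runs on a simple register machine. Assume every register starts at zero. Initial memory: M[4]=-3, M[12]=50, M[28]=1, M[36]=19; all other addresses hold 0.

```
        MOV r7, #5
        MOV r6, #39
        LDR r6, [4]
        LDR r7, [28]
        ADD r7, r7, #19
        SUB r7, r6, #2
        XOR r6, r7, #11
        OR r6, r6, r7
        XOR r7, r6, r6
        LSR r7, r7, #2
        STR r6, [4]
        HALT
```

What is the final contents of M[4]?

after MOV r7, #5: r7=5
after MOV r6, #39: r6=39
after LDR r6, [4]: r6=M[4]=-3
after LDR r7, [28]: r7=M[28]=1
after ADD r7, r7, #19: r7=1+19=20
after SUB r7, r6, #2: r7=(-3)-2=-5
after XOR r6, r7, #11: r6=(-5)^11=-16
after OR r6, r6, r7: r6=(-16)|(-5)=-5
after XOR r7, r6, r6: r7=(-5)^(-5)=0
after LSR r7, r7, #2: r7=0>>2=0
STR r6, [4] → M[4]=-5
halt.

-5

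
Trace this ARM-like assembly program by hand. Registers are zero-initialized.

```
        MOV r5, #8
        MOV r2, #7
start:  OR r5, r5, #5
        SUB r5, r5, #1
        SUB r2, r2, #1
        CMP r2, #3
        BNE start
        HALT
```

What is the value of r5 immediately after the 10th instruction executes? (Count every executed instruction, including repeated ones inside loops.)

12

r5=8
r2=7
r5=8|5=13
r5=13-1=12
r2=7-1=6
CMP r2, #3  (cmp 6,3)
BNE start: taken
r5=12|5=13
r5=13-1=12
r2=6-1=5
After step 10: r5 = 12.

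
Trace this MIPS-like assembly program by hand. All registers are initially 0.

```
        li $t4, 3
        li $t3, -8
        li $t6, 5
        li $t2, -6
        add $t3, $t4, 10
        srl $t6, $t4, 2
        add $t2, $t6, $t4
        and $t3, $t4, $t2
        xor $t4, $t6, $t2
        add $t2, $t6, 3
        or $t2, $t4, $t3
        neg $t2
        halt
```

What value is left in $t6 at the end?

0

$t4=3
$t3=-8
$t6=5
$t2=-6
$t3=3+10=13
$t6=3>>2=0
$t2=0+3=3
$t3=3&3=3
$t4=0^3=3
$t2=0+3=3
$t2=3|3=3
$t2=-(3)=-3
halt.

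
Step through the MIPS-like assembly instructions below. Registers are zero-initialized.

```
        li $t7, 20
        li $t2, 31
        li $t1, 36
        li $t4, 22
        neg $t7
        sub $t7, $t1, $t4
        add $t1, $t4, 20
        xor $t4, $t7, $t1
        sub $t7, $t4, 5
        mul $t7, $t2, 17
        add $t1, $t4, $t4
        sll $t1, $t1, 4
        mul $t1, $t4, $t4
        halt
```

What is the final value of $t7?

after li $t7, 20: $t7=20
after li $t2, 31: $t2=31
after li $t1, 36: $t1=36
after li $t4, 22: $t4=22
after neg $t7: $t7=-(20)=-20
after sub $t7, $t1, $t4: $t7=36-22=14
after add $t1, $t4, 20: $t1=22+20=42
after xor $t4, $t7, $t1: $t4=14^42=36
after sub $t7, $t4, 5: $t7=36-5=31
after mul $t7, $t2, 17: $t7=31*17=527
after add $t1, $t4, $t4: $t1=36+36=72
after sll $t1, $t1, 4: $t1=72<<4=1152
after mul $t1, $t4, $t4: $t1=36*36=1296
halt.

527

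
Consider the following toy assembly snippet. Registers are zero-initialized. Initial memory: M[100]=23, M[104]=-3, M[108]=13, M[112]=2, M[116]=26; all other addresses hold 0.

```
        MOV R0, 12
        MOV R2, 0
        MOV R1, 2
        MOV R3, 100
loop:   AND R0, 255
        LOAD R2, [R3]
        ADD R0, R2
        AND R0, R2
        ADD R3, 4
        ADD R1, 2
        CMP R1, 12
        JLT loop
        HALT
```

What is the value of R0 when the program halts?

24

MOV R0, 12 → R0=12
MOV R2, 0 → R2=0
MOV R1, 2 → R1=2
MOV R3, 100 → R3=100
AND R0, 255 → R0=12&255=12
LOAD R2, [R3] → R2=M[100]=23
ADD R0, R2 → R0=12+23=35
AND R0, R2 → R0=35&23=3
ADD R3, 4 → R3=100+4=104
ADD R1, 2 → R1=2+2=4
CMP R1, 12  (cmp 4,12)
JLT loop: taken
AND R0, 255 → R0=3&255=3
LOAD R2, [R3] → R2=M[104]=-3
ADD R0, R2 → R0=3+(-3)=0
AND R0, R2 → R0=0&(-3)=0
ADD R3, 4 → R3=104+4=108
ADD R1, 2 → R1=4+2=6
CMP R1, 12  (cmp 6,12)
JLT loop: taken
AND R0, 255 → R0=0&255=0
LOAD R2, [R3] → R2=M[108]=13
ADD R0, R2 → R0=0+13=13
AND R0, R2 → R0=13&13=13
ADD R3, 4 → R3=108+4=112
ADD R1, 2 → R1=6+2=8
CMP R1, 12  (cmp 8,12)
JLT loop: taken
AND R0, 255 → R0=13&255=13
LOAD R2, [R3] → R2=M[112]=2
ADD R0, R2 → R0=13+2=15
AND R0, R2 → R0=15&2=2
ADD R3, 4 → R3=112+4=116
ADD R1, 2 → R1=8+2=10
CMP R1, 12  (cmp 10,12)
JLT loop: taken
AND R0, 255 → R0=2&255=2
LOAD R2, [R3] → R2=M[116]=26
ADD R0, R2 → R0=2+26=28
AND R0, R2 → R0=28&26=24
ADD R3, 4 → R3=116+4=120
ADD R1, 2 → R1=10+2=12
CMP R1, 12  (cmp 12,12)
JLT loop: not taken
halt.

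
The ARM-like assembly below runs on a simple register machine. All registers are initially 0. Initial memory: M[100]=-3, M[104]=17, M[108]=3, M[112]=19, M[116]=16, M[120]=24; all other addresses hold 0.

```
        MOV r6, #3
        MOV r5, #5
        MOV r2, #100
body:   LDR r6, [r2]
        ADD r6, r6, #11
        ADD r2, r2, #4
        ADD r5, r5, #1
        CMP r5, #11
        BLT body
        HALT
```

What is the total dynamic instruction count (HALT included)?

40

MOV r6, #3 → r6=3
MOV r5, #5 → r5=5
MOV r2, #100 → r2=100
LDR r6, [r2] → r6=M[100]=-3
ADD r6, r6, #11 → r6=(-3)+11=8
ADD r2, r2, #4 → r2=100+4=104
ADD r5, r5, #1 → r5=5+1=6
CMP r5, #11  (cmp 6,11)
BLT body: taken
LDR r6, [r2] → r6=M[104]=17
ADD r6, r6, #11 → r6=17+11=28
ADD r2, r2, #4 → r2=104+4=108
ADD r5, r5, #1 → r5=6+1=7
CMP r5, #11  (cmp 7,11)
BLT body: taken
LDR r6, [r2] → r6=M[108]=3
ADD r6, r6, #11 → r6=3+11=14
ADD r2, r2, #4 → r2=108+4=112
ADD r5, r5, #1 → r5=7+1=8
CMP r5, #11  (cmp 8,11)
BLT body: taken
LDR r6, [r2] → r6=M[112]=19
ADD r6, r6, #11 → r6=19+11=30
ADD r2, r2, #4 → r2=112+4=116
ADD r5, r5, #1 → r5=8+1=9
CMP r5, #11  (cmp 9,11)
BLT body: taken
LDR r6, [r2] → r6=M[116]=16
ADD r6, r6, #11 → r6=16+11=27
ADD r2, r2, #4 → r2=116+4=120
ADD r5, r5, #1 → r5=9+1=10
CMP r5, #11  (cmp 10,11)
BLT body: taken
LDR r6, [r2] → r6=M[120]=24
ADD r6, r6, #11 → r6=24+11=35
ADD r2, r2, #4 → r2=120+4=124
ADD r5, r5, #1 → r5=10+1=11
CMP r5, #11  (cmp 11,11)
BLT body: not taken
halt.
Total executed instructions: 40.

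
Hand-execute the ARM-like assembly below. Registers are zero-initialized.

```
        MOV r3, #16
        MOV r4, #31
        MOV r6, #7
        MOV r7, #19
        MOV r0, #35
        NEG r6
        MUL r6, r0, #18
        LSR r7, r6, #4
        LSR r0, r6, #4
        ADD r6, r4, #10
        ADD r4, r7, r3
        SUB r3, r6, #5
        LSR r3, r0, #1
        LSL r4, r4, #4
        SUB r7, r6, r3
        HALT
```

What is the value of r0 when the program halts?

after MOV r3, #16: r3=16
after MOV r4, #31: r4=31
after MOV r6, #7: r6=7
after MOV r7, #19: r7=19
after MOV r0, #35: r0=35
after NEG r6: r6=-(7)=-7
after MUL r6, r0, #18: r6=35*18=630
after LSR r7, r6, #4: r7=630>>4=39
after LSR r0, r6, #4: r0=630>>4=39
after ADD r6, r4, #10: r6=31+10=41
after ADD r4, r7, r3: r4=39+16=55
after SUB r3, r6, #5: r3=41-5=36
after LSR r3, r0, #1: r3=39>>1=19
after LSL r4, r4, #4: r4=55<<4=880
after SUB r7, r6, r3: r7=41-19=22
halt.

39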